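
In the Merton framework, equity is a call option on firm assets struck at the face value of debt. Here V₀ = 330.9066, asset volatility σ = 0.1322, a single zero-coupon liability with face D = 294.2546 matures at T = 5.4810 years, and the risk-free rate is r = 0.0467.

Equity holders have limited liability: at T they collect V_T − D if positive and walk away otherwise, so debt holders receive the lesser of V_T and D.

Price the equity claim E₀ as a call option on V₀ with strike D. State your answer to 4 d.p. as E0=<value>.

d₁ = [ln(V₀/D) + (r + σ²/2)T] / (σ√T)
   = [ln(330.9066/294.2546) + (0.0467 + 0.5·0.1322²)·5.4810] / (0.1322·√5.4810)
   = [0.117391 + 0.303858] / 0.309501 = 1.361060
d₂ = d₁ − σ√T = 1.361060 − 0.309501 = 1.051560
N(d₁) = 0.913253,  N(d₂) = 0.853499,  e^(−rT) = 0.774171
E₀ = V₀·N(d₁) − D·e^(−rT)·N(d₂)
   = 330.9066·0.913253 − 294.2546·0.774171·0.853499 = 107.771374

E0=107.7714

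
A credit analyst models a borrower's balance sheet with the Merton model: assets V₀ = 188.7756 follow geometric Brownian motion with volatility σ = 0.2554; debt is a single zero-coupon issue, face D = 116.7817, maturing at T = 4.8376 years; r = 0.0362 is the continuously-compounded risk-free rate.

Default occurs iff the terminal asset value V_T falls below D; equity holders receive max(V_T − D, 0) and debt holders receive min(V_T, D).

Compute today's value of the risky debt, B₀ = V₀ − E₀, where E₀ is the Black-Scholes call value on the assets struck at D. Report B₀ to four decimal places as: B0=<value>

B0=93.5522

d₁ = [ln(V₀/D) + (r + σ²/2)T] / (σ√T)
   = [ln(188.7756/116.7817) + (0.0362 + 0.5·0.2554²)·4.8376] / (0.2554·√4.8376)
   = [0.480253 + 0.332897] / 0.561741 = 1.447554
d₂ = d₁ − σ√T = 1.447554 − 0.561741 = 0.885813
N(d₁) = 0.926129,  N(d₂) = 0.812141,  e^(−rT) = 0.839355
E₀ = V₀·N(d₁) − D·e^(−rT)·N(d₂)
   = 188.7756·0.926129 − 116.7817·0.839355·0.812141 = 95.223427
B₀ = V₀ − E₀ = 188.7756 − 95.223427 = 93.552173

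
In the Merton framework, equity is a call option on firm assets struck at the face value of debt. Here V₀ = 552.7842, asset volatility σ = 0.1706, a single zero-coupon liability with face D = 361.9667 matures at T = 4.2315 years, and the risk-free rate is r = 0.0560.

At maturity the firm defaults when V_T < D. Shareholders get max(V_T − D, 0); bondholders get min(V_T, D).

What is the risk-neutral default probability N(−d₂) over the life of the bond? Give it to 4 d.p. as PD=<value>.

PD=0.0440

d₁ = [ln(V₀/D) + (r + σ²/2)T] / (σ√T)
   = [ln(552.7842/361.9667) + (0.0560 + 0.5·0.1706²)·4.2315] / (0.1706·√4.2315)
   = [0.423415 + 0.298542] / 0.350935 = 2.057241
d₂ = d₁ − σ√T = 2.057241 − 0.350935 = 1.706306
risk-neutral PD = N(−d₂) = N(-1.706306) = 0.043976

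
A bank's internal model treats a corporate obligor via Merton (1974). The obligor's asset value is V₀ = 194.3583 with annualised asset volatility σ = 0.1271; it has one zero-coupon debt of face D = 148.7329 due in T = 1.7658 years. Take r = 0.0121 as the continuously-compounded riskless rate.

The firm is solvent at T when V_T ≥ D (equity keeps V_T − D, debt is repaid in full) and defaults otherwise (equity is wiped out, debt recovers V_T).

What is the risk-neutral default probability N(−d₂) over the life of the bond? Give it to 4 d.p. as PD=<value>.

d₁ = [ln(V₀/D) + (r + σ²/2)T] / (σ√T)
   = [ln(194.3583/148.7329) + (0.0121 + 0.5·0.1271²)·1.7658] / (0.1271·√1.7658)
   = [0.267551 + 0.035629] / 0.168895 = 1.795083
d₂ = d₁ − σ√T = 1.795083 − 0.168895 = 1.626188
risk-neutral PD = N(−d₂) = N(-1.626188) = 0.051955

PD=0.0520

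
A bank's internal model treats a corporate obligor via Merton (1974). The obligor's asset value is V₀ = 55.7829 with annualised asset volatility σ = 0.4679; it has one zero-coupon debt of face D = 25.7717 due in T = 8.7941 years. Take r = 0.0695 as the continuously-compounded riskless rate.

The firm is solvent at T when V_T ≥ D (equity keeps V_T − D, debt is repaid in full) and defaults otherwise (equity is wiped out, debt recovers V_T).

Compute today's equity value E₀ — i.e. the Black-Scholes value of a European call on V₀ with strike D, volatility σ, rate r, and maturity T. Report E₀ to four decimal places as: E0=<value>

d₁ = [ln(V₀/D) + (r + σ²/2)T] / (σ√T)
   = [ln(55.7829/25.7717) + (0.0695 + 0.5·0.4679²)·8.7941] / (0.4679·√8.7941)
   = [0.772190 + 1.573838] / 1.387550 = 1.690770
d₂ = d₁ − σ√T = 1.690770 − 1.387550 = 0.303220
N(d₁) = 0.954560,  N(d₂) = 0.619139,  e^(−rT) = 0.542705
E₀ = V₀·N(d₁) − D·e^(−rT)·N(d₂)
   = 55.7829·0.954560 − 25.7717·0.542705·0.619139 = 44.588568

E0=44.5886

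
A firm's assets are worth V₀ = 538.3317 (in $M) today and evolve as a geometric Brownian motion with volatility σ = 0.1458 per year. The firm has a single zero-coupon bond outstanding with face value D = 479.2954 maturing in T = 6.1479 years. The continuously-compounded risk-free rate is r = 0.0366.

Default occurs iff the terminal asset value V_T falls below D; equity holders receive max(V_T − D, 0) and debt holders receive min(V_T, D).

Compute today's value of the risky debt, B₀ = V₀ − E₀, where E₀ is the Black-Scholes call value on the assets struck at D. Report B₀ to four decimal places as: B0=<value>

B0=367.6737

d₁ = [ln(V₀/D) + (r + σ²/2)T] / (σ√T)
   = [ln(538.3317/479.2954) + (0.0366 + 0.5·0.1458²)·6.1479] / (0.1458·√6.1479)
   = [0.116158 + 0.290358] / 0.361511 = 1.124493
d₂ = d₁ − σ√T = 1.124493 − 0.361511 = 0.762982
N(d₁) = 0.869598,  N(d₂) = 0.777263,  e^(−rT) = 0.798506
E₀ = V₀·N(d₁) − D·e^(−rT)·N(d₂)
   = 538.3317·0.869598 − 479.2954·0.798506·0.777263 = 170.657965
B₀ = V₀ − E₀ = 538.3317 − 170.657965 = 367.673735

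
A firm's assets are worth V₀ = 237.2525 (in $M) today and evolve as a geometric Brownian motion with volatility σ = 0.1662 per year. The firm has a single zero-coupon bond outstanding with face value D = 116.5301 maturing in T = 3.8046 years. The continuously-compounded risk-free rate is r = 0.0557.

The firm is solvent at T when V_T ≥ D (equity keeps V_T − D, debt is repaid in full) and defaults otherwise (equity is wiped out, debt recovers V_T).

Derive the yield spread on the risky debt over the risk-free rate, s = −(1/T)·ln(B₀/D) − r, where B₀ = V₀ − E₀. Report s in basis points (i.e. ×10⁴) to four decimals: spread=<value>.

spread=0.8685

d₁ = [ln(V₀/D) + (r + σ²/2)T] / (σ√T)
   = [ln(237.2525/116.5301) + (0.0557 + 0.5·0.1662²)·3.8046] / (0.1662·√3.8046)
   = [0.710975 + 0.264462] / 0.324179 = 3.008944
d₂ = d₁ − σ√T = 3.008944 − 0.324179 = 2.684764
N(d₁) = 0.998689,  N(d₂) = 0.996371,  e^(−rT) = 0.809032
E₀ = V₀·N(d₁) − D·e^(−rT)·N(d₂)
   = 237.2525·0.998689 − 116.5301·0.809032·0.996371 = 143.007011
B₀ = V₀ − E₀ = 237.2525 − 143.007011 = 94.245489
spread = −(1/T)·ln(B₀/D) − r = −(1/3.8046)·ln(94.245489/116.5301) − 0.0557 = 0.00008685
in basis points: 0.00008685 × 10⁴ = 0.8685 bp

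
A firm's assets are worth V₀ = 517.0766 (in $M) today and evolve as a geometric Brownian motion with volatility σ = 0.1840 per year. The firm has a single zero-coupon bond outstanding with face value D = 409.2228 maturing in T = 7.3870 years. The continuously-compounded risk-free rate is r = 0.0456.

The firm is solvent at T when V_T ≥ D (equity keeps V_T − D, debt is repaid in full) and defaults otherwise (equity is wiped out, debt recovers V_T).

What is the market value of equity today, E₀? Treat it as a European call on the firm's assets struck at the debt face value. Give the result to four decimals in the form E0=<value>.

E0=236.9165

d₁ = [ln(V₀/D) + (r + σ²/2)T] / (σ√T)
   = [ln(517.0766/409.2228) + (0.0456 + 0.5·0.1840²)·7.3870] / (0.1840·√7.3870)
   = [0.233931 + 0.461894] / 0.500094 = 1.391389
d₂ = d₁ − σ√T = 1.391389 − 0.500094 = 0.891295
N(d₁) = 0.917946,  N(d₂) = 0.813614,  e^(−rT) = 0.714018
E₀ = V₀·N(d₁) − D·e^(−rT)·N(d₂)
   = 517.0766·0.917946 − 409.2228·0.714018·0.813614 = 236.916549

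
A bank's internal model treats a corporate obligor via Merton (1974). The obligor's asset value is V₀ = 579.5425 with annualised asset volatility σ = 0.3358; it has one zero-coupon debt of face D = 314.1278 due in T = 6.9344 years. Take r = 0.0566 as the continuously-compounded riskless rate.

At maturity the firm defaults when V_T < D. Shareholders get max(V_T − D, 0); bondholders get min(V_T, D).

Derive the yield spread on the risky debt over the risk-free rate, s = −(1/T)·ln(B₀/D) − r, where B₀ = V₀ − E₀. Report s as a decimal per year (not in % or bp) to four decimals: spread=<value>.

spread=0.0132

d₁ = [ln(V₀/D) + (r + σ²/2)T] / (σ√T)
   = [ln(579.5425/314.1278) + (0.0566 + 0.5·0.3358²)·6.9344] / (0.3358·√6.9344)
   = [0.612439 + 0.783454] / 0.884270 = 1.578582
d₂ = d₁ − σ√T = 1.578582 − 0.884270 = 0.694311
N(d₁) = 0.942784,  N(d₂) = 0.756256,  e^(−rT) = 0.675375
E₀ = V₀·N(d₁) − D·e^(−rT)·N(d₂)
   = 579.5425·0.942784 − 314.1278·0.675375·0.756256 = 385.940481
B₀ = V₀ − E₀ = 579.5425 − 385.940481 = 193.602019
spread = −(1/T)·ln(B₀/D) − r = −(1/6.9344)·ln(193.602019/314.1278) − 0.0566 = 0.01319628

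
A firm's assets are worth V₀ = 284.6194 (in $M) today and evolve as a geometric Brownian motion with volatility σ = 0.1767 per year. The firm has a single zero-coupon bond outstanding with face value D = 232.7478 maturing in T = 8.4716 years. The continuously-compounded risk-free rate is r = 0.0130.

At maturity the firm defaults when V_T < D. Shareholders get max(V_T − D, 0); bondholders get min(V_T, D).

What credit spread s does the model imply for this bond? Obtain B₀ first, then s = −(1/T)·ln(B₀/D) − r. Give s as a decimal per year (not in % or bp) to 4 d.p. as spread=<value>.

spread=0.0123

d₁ = [ln(V₀/D) + (r + σ²/2)T] / (σ√T)
   = [ln(284.6194/232.7478) + (0.0130 + 0.5·0.1767²)·8.4716] / (0.1767·√8.4716)
   = [0.201197 + 0.242385] / 0.514303 = 0.862491
d₂ = d₁ − σ√T = 0.862491 − 0.514303 = 0.348188
N(d₁) = 0.805791,  N(d₂) = 0.636151,  e^(−rT) = 0.895717
E₀ = V₀·N(d₁) − D·e^(−rT)·N(d₂)
   = 284.6194·0.805791 − 232.7478·0.895717·0.636151 = 96.721649
B₀ = V₀ − E₀ = 284.6194 − 96.721649 = 187.897751
spread = −(1/T)·ln(B₀/D) − r = −(1/8.4716)·ln(187.897751/232.7478) − 0.0130 = 0.01226766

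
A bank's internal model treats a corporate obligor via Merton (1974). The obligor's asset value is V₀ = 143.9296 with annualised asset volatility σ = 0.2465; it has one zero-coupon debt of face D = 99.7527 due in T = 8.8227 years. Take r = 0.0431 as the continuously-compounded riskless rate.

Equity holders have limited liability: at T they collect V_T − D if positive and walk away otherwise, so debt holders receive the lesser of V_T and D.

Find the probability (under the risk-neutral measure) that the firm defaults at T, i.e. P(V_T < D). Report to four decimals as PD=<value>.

d₁ = [ln(V₀/D) + (r + σ²/2)T] / (σ√T)
   = [ln(143.9296/99.7527) + (0.0431 + 0.5·0.2465²)·8.8227] / (0.2465·√8.8227)
   = [0.366630 + 0.648302] / 0.732180 = 1.386179
d₂ = d₁ − σ√T = 1.386179 − 0.732180 = 0.653999
risk-neutral PD = N(−d₂) = N(-0.653999) = 0.256556

PD=0.2566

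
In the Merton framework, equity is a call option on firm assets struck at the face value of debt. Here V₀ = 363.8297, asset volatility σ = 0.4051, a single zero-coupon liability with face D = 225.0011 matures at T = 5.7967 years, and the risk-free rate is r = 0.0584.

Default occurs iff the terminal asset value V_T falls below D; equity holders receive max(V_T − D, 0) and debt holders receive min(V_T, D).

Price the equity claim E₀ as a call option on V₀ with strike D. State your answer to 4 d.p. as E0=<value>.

E0=228.0263

d₁ = [ln(V₀/D) + (r + σ²/2)T] / (σ√T)
   = [ln(363.8297/225.0011) + (0.0584 + 0.5·0.4051²)·5.7967] / (0.4051·√5.7967)
   = [0.480581 + 0.814164] / 0.975332 = 1.327491
d₂ = d₁ − σ√T = 1.327491 − 0.975332 = 0.352158
N(d₁) = 0.907827,  N(d₂) = 0.637640,  e^(−rT) = 0.712819
E₀ = V₀·N(d₁) − D·e^(−rT)·N(d₂)
   = 363.8297·0.907827 − 225.0011·0.712819·0.637640 = 228.026337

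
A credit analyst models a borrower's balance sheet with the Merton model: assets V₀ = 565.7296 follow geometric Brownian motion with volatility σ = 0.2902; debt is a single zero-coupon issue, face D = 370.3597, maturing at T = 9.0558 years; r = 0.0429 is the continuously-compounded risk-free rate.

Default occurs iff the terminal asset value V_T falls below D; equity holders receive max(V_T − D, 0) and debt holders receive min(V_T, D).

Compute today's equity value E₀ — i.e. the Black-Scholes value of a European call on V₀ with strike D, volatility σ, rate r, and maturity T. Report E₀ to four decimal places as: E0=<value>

d₁ = [ln(V₀/D) + (r + σ²/2)T] / (σ√T)
   = [ln(565.7296/370.3597) + (0.0429 + 0.5·0.2902²)·9.0558] / (0.2902·√9.0558)
   = [0.423642 + 0.769816] / 0.873295 = 1.366614
d₂ = d₁ − σ√T = 1.366614 − 0.873295 = 0.493320
N(d₁) = 0.914127,  N(d₂) = 0.689107,  e^(−rT) = 0.678077
E₀ = V₀·N(d₁) − D·e^(−rT)·N(d₂)
   = 565.7296·0.914127 − 370.3597·0.678077·0.689107 = 344.091537

E0=344.0915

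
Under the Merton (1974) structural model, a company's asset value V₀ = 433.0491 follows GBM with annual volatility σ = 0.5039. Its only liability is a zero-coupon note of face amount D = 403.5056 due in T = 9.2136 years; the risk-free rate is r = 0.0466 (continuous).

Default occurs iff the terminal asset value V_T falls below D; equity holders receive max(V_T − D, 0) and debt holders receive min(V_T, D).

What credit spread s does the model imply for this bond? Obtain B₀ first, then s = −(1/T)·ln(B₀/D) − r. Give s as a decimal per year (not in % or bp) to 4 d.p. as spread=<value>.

d₁ = [ln(V₀/D) + (r + σ²/2)T] / (σ√T)
   = [ln(433.0491/403.5056) + (0.0466 + 0.5·0.5039²)·9.2136] / (0.5039·√9.2136)
   = [0.070661 + 1.599090] / 1.529534 = 1.091673
d₂ = d₁ − σ√T = 1.091673 − 1.529534 = -0.437860
N(d₁) = 0.862512,  N(d₂) = 0.330744,  e^(−rT) = 0.650930
E₀ = V₀·N(d₁) − D·e^(−rT)·N(d₂)
   = 433.0491·0.862512 − 403.5056·0.650930·0.330744 = 286.638801
B₀ = V₀ − E₀ = 433.0491 − 286.638801 = 146.410299
spread = −(1/T)·ln(B₀/D) − r = −(1/9.2136)·ln(146.410299/403.5056) − 0.0466 = 0.06343054

spread=0.0634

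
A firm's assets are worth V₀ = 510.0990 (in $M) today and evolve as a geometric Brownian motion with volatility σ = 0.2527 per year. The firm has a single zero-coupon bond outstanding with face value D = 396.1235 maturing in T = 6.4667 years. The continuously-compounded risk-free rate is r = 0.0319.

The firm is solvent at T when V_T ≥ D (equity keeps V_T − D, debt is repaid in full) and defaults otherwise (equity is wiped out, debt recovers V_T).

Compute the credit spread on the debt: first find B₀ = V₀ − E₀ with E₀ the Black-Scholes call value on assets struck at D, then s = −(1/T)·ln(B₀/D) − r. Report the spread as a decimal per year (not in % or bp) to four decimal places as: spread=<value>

d₁ = [ln(V₀/D) + (r + σ²/2)T] / (σ√T)
   = [ln(510.0990/396.1235) + (0.0319 + 0.5·0.2527²)·6.4667] / (0.2527·√6.4667)
   = [0.252879 + 0.412761] / 0.642609 = 1.035840
d₂ = d₁ − σ√T = 1.035840 − 0.642609 = 0.393231
N(d₁) = 0.849861,  N(d₂) = 0.652926,  e^(−rT) = 0.813599
E₀ = V₀·N(d₁) − D·e^(−rT)·N(d₂)
   = 510.0990·0.849861 − 396.1235·0.813599·0.652926 = 223.084971
B₀ = V₀ − E₀ = 510.0990 − 223.084971 = 287.014029
spread = −(1/T)·ln(B₀/D) − r = −(1/6.4667)·ln(287.014029/396.1235) − 0.0319 = 0.01792370

spread=0.0179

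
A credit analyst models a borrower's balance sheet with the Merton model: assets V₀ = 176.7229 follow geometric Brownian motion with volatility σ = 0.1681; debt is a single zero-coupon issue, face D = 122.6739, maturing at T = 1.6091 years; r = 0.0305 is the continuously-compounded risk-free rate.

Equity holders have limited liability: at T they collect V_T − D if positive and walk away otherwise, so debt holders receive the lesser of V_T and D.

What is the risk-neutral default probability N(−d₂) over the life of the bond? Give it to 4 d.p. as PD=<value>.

PD=0.0332

d₁ = [ln(V₀/D) + (r + σ²/2)T] / (σ√T)
   = [ln(176.7229/122.6739) + (0.0305 + 0.5·0.1681²)·1.6091] / (0.1681·√1.6091)
   = [0.365053 + 0.071812] / 0.213235 = 2.048748
d₂ = d₁ − σ√T = 2.048748 − 0.213235 = 1.835513
risk-neutral PD = N(−d₂) = N(-1.835513) = 0.033215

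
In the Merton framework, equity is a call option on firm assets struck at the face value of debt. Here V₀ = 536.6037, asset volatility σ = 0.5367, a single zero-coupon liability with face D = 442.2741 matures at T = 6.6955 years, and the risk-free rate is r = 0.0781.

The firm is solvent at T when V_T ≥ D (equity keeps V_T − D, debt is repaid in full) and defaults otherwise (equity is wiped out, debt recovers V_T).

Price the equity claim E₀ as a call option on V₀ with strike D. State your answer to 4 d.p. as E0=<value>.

E0=363.4018

d₁ = [ln(V₀/D) + (r + σ²/2)T] / (σ√T)
   = [ln(536.6037/442.2741) + (0.0781 + 0.5·0.5367²)·6.6955] / (0.5367·√6.6955)
   = [0.193330 + 1.487228] / 1.388747 = 1.210125
d₂ = d₁ − σ√T = 1.210125 − 1.388747 = -0.178622
N(d₁) = 0.886885,  N(d₂) = 0.429117,  e^(−rT) = 0.592788
E₀ = V₀·N(d₁) − D·e^(−rT)·N(d₂)
   = 536.6037·0.886885 − 442.2741·0.592788·0.429117 = 363.401801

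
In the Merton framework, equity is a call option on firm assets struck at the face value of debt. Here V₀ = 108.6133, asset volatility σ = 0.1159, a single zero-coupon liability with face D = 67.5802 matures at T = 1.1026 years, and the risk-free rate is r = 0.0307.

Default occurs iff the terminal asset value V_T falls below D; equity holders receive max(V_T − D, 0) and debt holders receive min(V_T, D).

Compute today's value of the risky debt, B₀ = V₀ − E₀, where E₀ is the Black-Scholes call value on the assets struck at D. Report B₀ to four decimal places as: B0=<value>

d₁ = [ln(V₀/D) + (r + σ²/2)T] / (σ√T)
   = [ln(108.6133/67.5802) + (0.0307 + 0.5·0.1159²)·1.1026] / (0.1159·√1.1026)
   = [0.474479 + 0.041255] / 0.121701 = 4.237732
d₂ = d₁ − σ√T = 4.237732 − 0.121701 = 4.116031
N(d₁) = 0.999989,  N(d₂) = 0.999981,  e^(−rT) = 0.966717
E₀ = V₀·N(d₁) − D·e^(−rT)·N(d₂)
   = 108.6133·0.999989 − 67.5802·0.966717·0.999981 = 43.282427
B₀ = V₀ − E₀ = 108.6133 − 43.282427 = 65.330873

B0=65.3309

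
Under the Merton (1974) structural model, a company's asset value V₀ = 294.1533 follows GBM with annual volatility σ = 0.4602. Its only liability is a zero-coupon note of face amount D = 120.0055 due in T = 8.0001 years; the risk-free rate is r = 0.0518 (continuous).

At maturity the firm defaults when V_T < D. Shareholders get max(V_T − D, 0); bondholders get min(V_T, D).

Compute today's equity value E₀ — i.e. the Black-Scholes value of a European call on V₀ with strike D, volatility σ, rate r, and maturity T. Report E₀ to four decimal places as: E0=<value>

d₁ = [ln(V₀/D) + (r + σ²/2)T] / (σ√T)
   = [ln(294.1533/120.0055) + (0.0518 + 0.5·0.4602²)·8.0001] / (0.4602·√8.0001)
   = [0.896563 + 1.261552] / 1.301650 = 1.657984
d₂ = d₁ − σ√T = 1.657984 − 1.301650 = 0.356334
N(d₁) = 0.951340,  N(d₂) = 0.639205,  e^(−rT) = 0.660733
E₀ = V₀·N(d₁) − D·e^(−rT)·N(d₂)
   = 294.1533·0.951340 − 120.0055·0.660733·0.639205 = 229.156127

E0=229.1561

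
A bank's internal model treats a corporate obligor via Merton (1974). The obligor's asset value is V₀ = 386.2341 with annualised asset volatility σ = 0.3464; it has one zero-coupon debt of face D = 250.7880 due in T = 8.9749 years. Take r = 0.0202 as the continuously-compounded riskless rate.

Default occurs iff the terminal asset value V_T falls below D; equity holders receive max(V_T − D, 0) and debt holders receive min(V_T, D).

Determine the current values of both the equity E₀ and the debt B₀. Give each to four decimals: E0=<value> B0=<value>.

d₁ = [ln(V₀/D) + (r + σ²/2)T] / (σ√T)
   = [ln(386.2341/250.7880) + (0.0202 + 0.5·0.3464²)·8.9749] / (0.3464·√8.9749)
   = [0.431836 + 0.719755] / 1.037750 = 1.109700
d₂ = d₁ − σ√T = 1.109700 − 1.037750 = 0.071950
N(d₁) = 0.866436,  N(d₂) = 0.528679,  e^(−rT) = 0.834191
E₀ = V₀·N(d₁) − D·e^(−rT)·N(d₂)
   = 386.2341·0.866436 − 250.7880·0.834191·0.528679 = 224.044696
B₀ = V₀ − E₀ = 386.2341 − 224.044696 = 162.189404

E0=224.0447 B0=162.1894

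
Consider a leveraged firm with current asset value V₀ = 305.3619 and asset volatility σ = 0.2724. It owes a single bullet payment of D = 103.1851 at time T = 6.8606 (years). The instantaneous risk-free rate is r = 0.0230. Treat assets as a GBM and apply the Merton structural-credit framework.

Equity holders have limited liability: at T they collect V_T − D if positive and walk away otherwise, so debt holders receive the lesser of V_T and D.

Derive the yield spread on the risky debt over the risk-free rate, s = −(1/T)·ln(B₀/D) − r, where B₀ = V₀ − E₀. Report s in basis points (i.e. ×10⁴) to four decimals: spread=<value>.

d₁ = [ln(V₀/D) + (r + σ²/2)T] / (σ√T)
   = [ln(305.3619/103.1851) + (0.0230 + 0.5·0.2724²)·6.8606] / (0.2724·√6.8606)
   = [1.084973 + 0.412328] / 0.713490 = 2.098558
d₂ = d₁ − σ√T = 2.098558 − 0.713490 = 1.385068
N(d₁) = 0.982072,  N(d₂) = 0.916984,  e^(−rT) = 0.854026
E₀ = V₀·N(d₁) − D·e^(−rT)·N(d₂)
   = 305.3619·0.982072 − 103.1851·0.854026·0.916984 = 219.080235
B₀ = V₀ − E₀ = 305.3619 − 219.080235 = 86.281665
spread = −(1/T)·ln(B₀/D) − r = −(1/6.8606)·ln(86.281665/103.1851) − 0.0230 = 0.00307751
in basis points: 0.00307751 × 10⁴ = 30.7751 bp

spread=30.7751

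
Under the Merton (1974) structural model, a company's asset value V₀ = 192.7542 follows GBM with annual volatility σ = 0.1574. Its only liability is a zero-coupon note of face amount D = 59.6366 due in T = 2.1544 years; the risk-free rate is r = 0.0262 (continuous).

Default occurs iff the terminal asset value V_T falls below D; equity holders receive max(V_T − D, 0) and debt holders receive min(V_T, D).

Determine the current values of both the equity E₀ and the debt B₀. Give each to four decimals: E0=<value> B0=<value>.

d₁ = [ln(V₀/D) + (r + σ²/2)T] / (σ√T)
   = [ln(192.7542/59.6366) + (0.0262 + 0.5·0.1574²)·2.1544] / (0.1574·√2.1544)
   = [1.173146 + 0.083133] / 0.231030 = 5.437737
d₂ = d₁ − σ√T = 5.437737 − 0.231030 = 5.206707
N(d₁) = 1.000000,  N(d₂) = 1.000000,  e^(−rT) = 0.945118
E₀ = V₀·N(d₁) − D·e^(−rT)·N(d₂)
   = 192.7542·1.000000 − 59.6366·0.945118·1.000000 = 136.390564
B₀ = V₀ − E₀ = 192.7542 − 136.390564 = 56.363636

E0=136.3906 B0=56.3636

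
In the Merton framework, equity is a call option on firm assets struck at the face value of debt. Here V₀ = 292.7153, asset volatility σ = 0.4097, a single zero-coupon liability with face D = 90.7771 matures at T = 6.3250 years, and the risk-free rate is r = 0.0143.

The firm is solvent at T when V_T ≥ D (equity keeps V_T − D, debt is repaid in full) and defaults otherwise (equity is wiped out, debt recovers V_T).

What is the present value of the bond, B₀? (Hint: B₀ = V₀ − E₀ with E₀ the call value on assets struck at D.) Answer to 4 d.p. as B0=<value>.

d₁ = [ln(V₀/D) + (r + σ²/2)T] / (σ√T)
   = [ln(292.7153/90.7771) + (0.0143 + 0.5·0.4097²)·6.3250] / (0.4097·√6.3250)
   = [1.170793 + 0.621286] / 1.030377 = 1.739246
d₂ = d₁ − σ√T = 1.739246 − 1.030377 = 0.708869
N(d₁) = 0.959004,  N(d₂) = 0.760797,  e^(−rT) = 0.913522
E₀ = V₀·N(d₁) − D·e^(−rT)·N(d₂)
   = 292.7153·0.959004 − 90.7771·0.913522·0.760797 = 217.624671
B₀ = V₀ − E₀ = 292.7153 − 217.624671 = 75.090629

B0=75.0906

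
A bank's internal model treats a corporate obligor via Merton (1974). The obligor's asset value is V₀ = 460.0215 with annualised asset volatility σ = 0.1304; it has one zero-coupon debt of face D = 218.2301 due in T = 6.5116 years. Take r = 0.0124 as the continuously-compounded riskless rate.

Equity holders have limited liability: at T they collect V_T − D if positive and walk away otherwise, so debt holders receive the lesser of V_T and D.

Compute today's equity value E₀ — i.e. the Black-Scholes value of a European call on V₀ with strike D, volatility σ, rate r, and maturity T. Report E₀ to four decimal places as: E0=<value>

d₁ = [ln(V₀/D) + (r + σ²/2)T] / (σ√T)
   = [ln(460.0215/218.2301) + (0.0124 + 0.5·0.1304²)·6.5116] / (0.1304·√6.5116)
   = [0.745723 + 0.136106] / 0.332753 = 2.650105
d₂ = d₁ − σ√T = 2.650105 − 0.332753 = 2.317352
N(d₁) = 0.995977,  N(d₂) = 0.989758,  e^(−rT) = 0.922430
E₀ = V₀·N(d₁) − D·e^(−rT)·N(d₂)
   = 460.0215·0.995977 − 218.2301·0.922430·0.989758 = 258.930487

E0=258.9305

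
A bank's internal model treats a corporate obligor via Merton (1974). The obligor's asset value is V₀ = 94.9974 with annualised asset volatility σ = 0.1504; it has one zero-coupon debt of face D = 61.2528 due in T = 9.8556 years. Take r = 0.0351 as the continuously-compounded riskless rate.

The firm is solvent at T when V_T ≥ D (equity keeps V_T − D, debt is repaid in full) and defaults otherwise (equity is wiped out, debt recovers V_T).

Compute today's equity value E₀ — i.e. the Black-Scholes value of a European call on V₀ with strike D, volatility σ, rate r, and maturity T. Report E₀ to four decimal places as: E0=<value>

d₁ = [ln(V₀/D) + (r + σ²/2)T] / (σ√T)
   = [ln(94.9974/61.2528) + (0.0351 + 0.5·0.1504²)·9.8556] / (0.1504·√9.8556)
   = [0.438840 + 0.457399] / 0.472160 = 1.898168
d₂ = d₁ − σ√T = 1.898168 − 0.472160 = 1.426007
N(d₁) = 0.971163,  N(d₂) = 0.923067,  e^(−rT) = 0.707561
E₀ = V₀·N(d₁) − D·e^(−rT)·N(d₂)
   = 94.9974·0.971163 − 61.2528·0.707561·0.923067 = 52.252160

E0=52.2522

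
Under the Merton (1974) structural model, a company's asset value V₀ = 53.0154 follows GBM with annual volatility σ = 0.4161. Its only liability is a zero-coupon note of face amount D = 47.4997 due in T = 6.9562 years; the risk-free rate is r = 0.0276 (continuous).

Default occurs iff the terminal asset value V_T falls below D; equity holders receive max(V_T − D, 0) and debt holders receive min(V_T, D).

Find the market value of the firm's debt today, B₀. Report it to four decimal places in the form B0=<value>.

B0=26.2438

d₁ = [ln(V₀/D) + (r + σ²/2)T] / (σ√T)
   = [ln(53.0154/47.4997) + (0.0276 + 0.5·0.4161²)·6.9562] / (0.4161·√6.9562)
   = [0.109859 + 0.794187] / 1.097447 = 0.823771
d₂ = d₁ − σ√T = 0.823771 − 1.097447 = -0.273676
N(d₁) = 0.794965,  N(d₂) = 0.392167,  e^(−rT) = 0.825314
E₀ = V₀·N(d₁) − D·e^(−rT)·N(d₂)
   = 53.0154·0.794965 − 47.4997·0.825314·0.392167 = 26.771610
B₀ = V₀ − E₀ = 53.0154 − 26.771610 = 26.243790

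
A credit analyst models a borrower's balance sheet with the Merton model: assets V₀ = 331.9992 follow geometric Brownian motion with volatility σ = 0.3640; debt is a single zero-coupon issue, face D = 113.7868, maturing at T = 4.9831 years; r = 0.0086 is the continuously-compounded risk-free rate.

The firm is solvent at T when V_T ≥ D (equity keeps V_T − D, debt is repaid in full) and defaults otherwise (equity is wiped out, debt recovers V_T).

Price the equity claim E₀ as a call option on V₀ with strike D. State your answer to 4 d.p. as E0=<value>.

d₁ = [ln(V₀/D) + (r + σ²/2)T] / (σ√T)
   = [ln(331.9992/113.7868) + (0.0086 + 0.5·0.3640²)·4.9831] / (0.3640·√4.9831)
   = [1.070806 + 0.372975] / 0.812552 = 1.776848
d₂ = d₁ − σ√T = 1.776848 − 0.812552 = 0.964296
N(d₁) = 0.962203,  N(d₂) = 0.832551,  e^(−rT) = 0.958051
E₀ = V₀·N(d₁) − D·e^(−rT)·N(d₂)
   = 331.9992·0.962203 − 113.7868·0.958051·0.832551 = 228.691416

E0=228.6914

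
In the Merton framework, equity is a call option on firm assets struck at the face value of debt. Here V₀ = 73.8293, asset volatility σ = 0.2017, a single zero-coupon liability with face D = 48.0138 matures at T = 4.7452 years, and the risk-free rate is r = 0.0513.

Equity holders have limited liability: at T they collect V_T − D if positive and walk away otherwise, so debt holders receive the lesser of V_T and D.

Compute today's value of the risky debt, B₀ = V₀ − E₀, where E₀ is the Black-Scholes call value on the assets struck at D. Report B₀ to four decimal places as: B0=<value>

B0=37.0218

d₁ = [ln(V₀/D) + (r + σ²/2)T] / (σ√T)
   = [ln(73.8293/48.0138) + (0.0513 + 0.5·0.2017²)·4.7452] / (0.2017·√4.7452)
   = [0.430267 + 0.339953] / 0.439373 = 1.752999
d₂ = d₁ − σ√T = 1.752999 − 0.439373 = 1.313626
N(d₁) = 0.960199,  N(d₂) = 0.905514,  e^(−rT) = 0.783935
E₀ = V₀·N(d₁) − D·e^(−rT)·N(d₂)
   = 73.8293·0.960199 − 48.0138·0.783935·0.905514 = 36.807526
B₀ = V₀ − E₀ = 73.8293 − 36.807526 = 37.021774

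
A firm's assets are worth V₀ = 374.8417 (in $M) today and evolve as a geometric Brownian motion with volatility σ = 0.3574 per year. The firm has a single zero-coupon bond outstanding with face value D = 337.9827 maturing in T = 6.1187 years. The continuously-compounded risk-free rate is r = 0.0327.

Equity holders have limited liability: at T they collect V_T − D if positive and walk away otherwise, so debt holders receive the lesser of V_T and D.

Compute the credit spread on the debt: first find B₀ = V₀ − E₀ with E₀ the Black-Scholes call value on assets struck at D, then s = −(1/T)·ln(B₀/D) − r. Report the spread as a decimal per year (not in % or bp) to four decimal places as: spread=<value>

spread=0.0463

d₁ = [ln(V₀/D) + (r + σ²/2)T] / (σ√T)
   = [ln(374.8417/337.9827) + (0.0327 + 0.5·0.3574²)·6.1187] / (0.3574·√6.1187)
   = [0.103509 + 0.590867] / 0.884065 = 0.785435
d₂ = d₁ − σ√T = 0.785435 − 0.884065 = -0.098629
N(d₁) = 0.783901,  N(d₂) = 0.460716,  e^(−rT) = 0.818664
E₀ = V₀·N(d₁) − D·e^(−rT)·N(d₂)
   = 374.8417·0.783901 − 337.9827·0.818664·0.460716 = 166.361172
B₀ = V₀ − E₀ = 374.8417 − 166.361172 = 208.480528
spread = −(1/T)·ln(B₀/D) − r = −(1/6.1187)·ln(208.480528/337.9827) − 0.0327 = 0.04626270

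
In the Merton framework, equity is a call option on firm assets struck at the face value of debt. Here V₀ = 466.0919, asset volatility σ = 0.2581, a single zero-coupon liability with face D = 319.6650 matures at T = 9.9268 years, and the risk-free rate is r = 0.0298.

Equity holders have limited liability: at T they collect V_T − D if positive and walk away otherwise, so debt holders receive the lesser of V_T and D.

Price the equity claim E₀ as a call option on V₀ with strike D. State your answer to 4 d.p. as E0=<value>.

d₁ = [ln(V₀/D) + (r + σ²/2)T] / (σ√T)
   = [ln(466.0919/319.6650) + (0.0298 + 0.5·0.2581²)·9.9268] / (0.2581·√9.9268)
   = [0.377109 + 0.626459] / 0.813191 = 1.234111
d₂ = d₁ − σ√T = 1.234111 − 0.813191 = 0.420919
N(d₁) = 0.891419,  N(d₂) = 0.663093,  e^(−rT) = 0.743922
E₀ = V₀·N(d₁) − D·e^(−rT)·N(d₂)
   = 466.0919·0.891419 − 319.6650·0.743922·0.663093 = 257.795785

E0=257.7958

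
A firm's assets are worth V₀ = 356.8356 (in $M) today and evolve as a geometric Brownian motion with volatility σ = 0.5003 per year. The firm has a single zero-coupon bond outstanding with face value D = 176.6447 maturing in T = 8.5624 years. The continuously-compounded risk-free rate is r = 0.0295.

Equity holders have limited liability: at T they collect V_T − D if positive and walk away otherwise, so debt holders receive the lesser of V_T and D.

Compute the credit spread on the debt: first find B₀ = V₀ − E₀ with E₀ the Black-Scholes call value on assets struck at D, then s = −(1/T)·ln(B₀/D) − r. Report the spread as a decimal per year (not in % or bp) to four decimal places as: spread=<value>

spread=0.0443

d₁ = [ln(V₀/D) + (r + σ²/2)T] / (σ√T)
   = [ln(356.8356/176.6447) + (0.0295 + 0.5·0.5003²)·8.5624] / (0.5003·√8.5624)
   = [0.703135 + 1.324176] / 1.463957 = 1.384816
d₂ = d₁ − σ√T = 1.384816 − 1.463957 = -0.079141
N(d₁) = 0.916946,  N(d₂) = 0.468460,  e^(−rT) = 0.776786
E₀ = V₀·N(d₁) − D·e^(−rT)·N(d₂)
   = 356.8356·0.916946 − 176.6447·0.776786·0.468460 = 262.919028
B₀ = V₀ − E₀ = 356.8356 − 262.919028 = 93.916572
spread = −(1/T)·ln(B₀/D) − r = −(1/8.5624)·ln(93.916572/176.6447) − 0.0295 = 0.04427996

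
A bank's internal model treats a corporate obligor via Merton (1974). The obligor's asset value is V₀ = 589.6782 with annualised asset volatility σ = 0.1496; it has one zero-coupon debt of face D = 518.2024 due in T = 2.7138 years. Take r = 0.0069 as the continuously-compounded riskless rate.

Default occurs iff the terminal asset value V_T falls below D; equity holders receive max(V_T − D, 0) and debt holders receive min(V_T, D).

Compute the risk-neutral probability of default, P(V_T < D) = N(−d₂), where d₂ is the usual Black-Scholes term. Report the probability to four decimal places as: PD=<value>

PD=0.3167

d₁ = [ln(V₀/D) + (r + σ²/2)T] / (σ√T)
   = [ln(589.6782/518.2024) + (0.0069 + 0.5·0.1496²)·2.7138] / (0.1496·√2.7138)
   = [0.129211 + 0.049093] / 0.246445 = 0.723503
d₂ = d₁ − σ√T = 0.723503 − 0.246445 = 0.477058
risk-neutral PD = N(−d₂) = N(-0.477058) = 0.316660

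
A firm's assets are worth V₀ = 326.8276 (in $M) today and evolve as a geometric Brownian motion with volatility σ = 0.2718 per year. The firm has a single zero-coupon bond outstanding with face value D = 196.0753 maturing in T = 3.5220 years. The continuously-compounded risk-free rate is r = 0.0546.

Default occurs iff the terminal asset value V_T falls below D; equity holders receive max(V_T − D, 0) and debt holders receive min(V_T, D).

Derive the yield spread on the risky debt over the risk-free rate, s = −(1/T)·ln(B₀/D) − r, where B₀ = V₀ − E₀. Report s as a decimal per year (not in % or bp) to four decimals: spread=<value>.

d₁ = [ln(V₀/D) + (r + σ²/2)T] / (σ√T)
   = [ln(326.8276/196.0753) + (0.0546 + 0.5·0.2718²)·3.5220] / (0.2718·√3.5220)
   = [0.510934 + 0.322395] / 0.510087 = 1.633701
d₂ = d₁ − σ√T = 1.633701 − 0.510087 = 1.123614
N(d₁) = 0.948839,  N(d₂) = 0.869412,  e^(−rT) = 0.825058
E₀ = V₀·N(d₁) − D·e^(−rT)·N(d₂)
   = 326.8276·0.948839 − 196.0753·0.825058·0.869412 = 169.459019
B₀ = V₀ − E₀ = 326.8276 − 169.459019 = 157.368581
spread = −(1/T)·ln(B₀/D) − r = −(1/3.5220)·ln(157.368581/196.0753) − 0.0546 = 0.00783840

spread=0.0078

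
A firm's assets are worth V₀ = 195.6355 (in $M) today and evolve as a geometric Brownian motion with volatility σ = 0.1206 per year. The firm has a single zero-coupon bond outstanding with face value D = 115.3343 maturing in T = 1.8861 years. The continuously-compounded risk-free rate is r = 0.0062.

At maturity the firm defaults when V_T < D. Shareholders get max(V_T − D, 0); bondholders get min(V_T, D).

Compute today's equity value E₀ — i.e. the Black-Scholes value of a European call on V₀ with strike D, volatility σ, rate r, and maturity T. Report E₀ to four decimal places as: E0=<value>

d₁ = [ln(V₀/D) + (r + σ²/2)T] / (σ√T)
   = [ln(195.6355/115.3343) + (0.0062 + 0.5·0.1206²)·1.8861] / (0.1206·√1.8861)
   = [0.528418 + 0.025410] / 0.165626 = 3.343840
d₂ = d₁ − σ√T = 3.343840 − 0.165626 = 3.178213
N(d₁) = 0.999587,  N(d₂) = 0.999259,  e^(−rT) = 0.988374
E₀ = V₀·N(d₁) − D·e^(−rT)·N(d₂)
   = 195.6355·0.999587 − 115.3343·0.988374·0.999259 = 81.645680

E0=81.6457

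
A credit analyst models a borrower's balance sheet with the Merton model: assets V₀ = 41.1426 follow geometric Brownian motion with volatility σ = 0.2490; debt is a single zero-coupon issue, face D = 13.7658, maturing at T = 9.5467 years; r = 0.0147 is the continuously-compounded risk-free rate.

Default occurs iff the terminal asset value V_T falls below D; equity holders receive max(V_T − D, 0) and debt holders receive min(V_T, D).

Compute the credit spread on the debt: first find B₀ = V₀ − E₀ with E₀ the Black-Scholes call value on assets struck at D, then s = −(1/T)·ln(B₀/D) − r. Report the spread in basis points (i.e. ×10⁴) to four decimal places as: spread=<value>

spread=32.9814

d₁ = [ln(V₀/D) + (r + σ²/2)T] / (σ√T)
   = [ln(41.1426/13.7658) + (0.0147 + 0.5·0.2490²)·9.5467] / (0.2490·√9.5467)
   = [1.094857 + 0.436289] / 0.769354 = 1.990172
d₂ = d₁ − σ√T = 1.990172 − 0.769354 = 1.220818
N(d₁) = 0.976714,  N(d₂) = 0.888923,  e^(−rT) = 0.869066
E₀ = V₀·N(d₁) − D·e^(−rT)·N(d₂)
   = 41.1426·0.976714 − 13.7658·0.869066·0.888923 = 29.550030
B₀ = V₀ − E₀ = 41.1426 − 29.550030 = 11.592570
spread = −(1/T)·ln(B₀/D) − r = −(1/9.5467)·ln(11.592570/13.7658) − 0.0147 = 0.00329814
in basis points: 0.00329814 × 10⁴ = 32.9814 bp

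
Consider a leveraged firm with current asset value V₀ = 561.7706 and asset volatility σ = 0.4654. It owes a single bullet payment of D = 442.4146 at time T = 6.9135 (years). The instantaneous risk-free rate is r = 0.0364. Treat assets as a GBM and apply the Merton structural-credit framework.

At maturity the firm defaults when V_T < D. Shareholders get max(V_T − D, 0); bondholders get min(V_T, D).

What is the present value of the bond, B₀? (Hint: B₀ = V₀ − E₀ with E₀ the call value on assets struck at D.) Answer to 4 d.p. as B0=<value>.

B0=230.6624

d₁ = [ln(V₀/D) + (r + σ²/2)T] / (σ√T)
   = [ln(561.7706/442.4146) + (0.0364 + 0.5·0.4654²)·6.9135] / (0.4654·√6.9135)
   = [0.238846 + 1.000374] / 1.223701 = 1.012682
d₂ = d₁ − σ√T = 1.012682 − 1.223701 = -0.211019
N(d₁) = 0.844394,  N(d₂) = 0.416436,  e^(−rT) = 0.777516
E₀ = V₀·N(d₁) − D·e^(−rT)·N(d₂)
   = 561.7706·0.844394 − 442.4146·0.777516·0.416436 = 331.108193
B₀ = V₀ − E₀ = 561.7706 − 331.108193 = 230.662407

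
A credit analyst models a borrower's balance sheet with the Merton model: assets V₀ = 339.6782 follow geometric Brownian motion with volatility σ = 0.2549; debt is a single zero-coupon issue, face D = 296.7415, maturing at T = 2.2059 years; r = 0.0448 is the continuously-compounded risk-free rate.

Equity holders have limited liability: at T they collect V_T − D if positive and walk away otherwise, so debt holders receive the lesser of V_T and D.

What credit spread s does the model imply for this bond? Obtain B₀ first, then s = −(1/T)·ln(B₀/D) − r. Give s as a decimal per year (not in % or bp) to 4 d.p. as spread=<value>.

spread=0.0324

d₁ = [ln(V₀/D) + (r + σ²/2)T] / (σ√T)
   = [ln(339.6782/296.7415) + (0.0448 + 0.5·0.2549²)·2.2059] / (0.2549·√2.2059)
   = [0.135137 + 0.170487] / 0.378584 = 0.807283
d₂ = d₁ − σ√T = 0.807283 − 0.378584 = 0.428698
N(d₁) = 0.790248,  N(d₂) = 0.665929,  e^(−rT) = 0.905902
E₀ = V₀·N(d₁) − D·e^(−rT)·N(d₂)
   = 339.6782·0.790248 − 296.7415·0.905902·0.665929 = 89.416042
B₀ = V₀ − E₀ = 339.6782 − 89.416042 = 250.262158
spread = −(1/T)·ln(B₀/D) − r = −(1/2.2059)·ln(250.262158/296.7415) − 0.0448 = 0.03242580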